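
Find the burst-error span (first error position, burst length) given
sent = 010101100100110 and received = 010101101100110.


XOR: 000000001000000

Burst at position 8, length 1


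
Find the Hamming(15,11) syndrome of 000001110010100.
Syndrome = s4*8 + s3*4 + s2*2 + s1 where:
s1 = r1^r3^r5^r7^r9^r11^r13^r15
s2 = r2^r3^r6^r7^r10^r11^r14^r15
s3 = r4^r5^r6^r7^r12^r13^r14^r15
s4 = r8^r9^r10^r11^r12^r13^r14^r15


s1=1, s2=1, s3=1, s4=1

Syndrome = 15 (error at position 15)


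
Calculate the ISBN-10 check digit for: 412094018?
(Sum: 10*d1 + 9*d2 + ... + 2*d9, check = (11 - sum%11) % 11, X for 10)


Weighted sum: 158
158 mod 11 = 4

Check digit: 7


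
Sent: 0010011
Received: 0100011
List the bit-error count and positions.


XOR: 0110000

2 error(s) at position(s): 1, 2


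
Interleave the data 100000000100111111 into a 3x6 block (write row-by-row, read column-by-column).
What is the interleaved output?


Matrix:
  100000
  000100
  111111
Read columns: 101001001011001001

101001001011001001


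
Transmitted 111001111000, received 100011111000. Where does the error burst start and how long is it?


XOR: 011010000000

Burst at position 1, length 4


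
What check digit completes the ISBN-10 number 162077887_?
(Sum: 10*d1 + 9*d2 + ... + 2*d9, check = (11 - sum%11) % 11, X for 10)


Weighted sum: 227
227 mod 11 = 7

Check digit: 4


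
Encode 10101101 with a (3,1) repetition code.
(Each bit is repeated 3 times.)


Each bit -> 3 copies

111000111000111111000111


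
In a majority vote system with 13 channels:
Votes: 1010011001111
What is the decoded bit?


Ones: 8 out of 13
Threshold: 7

1 (8/13 voted 1)


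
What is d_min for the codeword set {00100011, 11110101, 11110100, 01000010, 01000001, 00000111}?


Comparing all pairs, minimum distance: 1
Can detect 0 errors, correct 0 errors

1


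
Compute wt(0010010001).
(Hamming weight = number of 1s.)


Counting 1s in 0010010001

3


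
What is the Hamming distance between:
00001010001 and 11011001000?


XOR: 11010011001
Count of 1s: 6

6


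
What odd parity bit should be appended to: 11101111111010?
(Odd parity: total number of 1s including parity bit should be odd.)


Number of 1s in data: 11
Parity bit: 0

0


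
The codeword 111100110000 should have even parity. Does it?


Number of 1s: 6

Yes, parity is correct (6 ones)


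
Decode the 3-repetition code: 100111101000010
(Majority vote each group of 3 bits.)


Groups: 100, 111, 101, 000, 010
Majority votes: 01100

01100


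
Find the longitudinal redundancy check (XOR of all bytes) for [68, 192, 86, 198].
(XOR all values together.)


XOR chain: 68 ^ 192 ^ 86 ^ 198 = 20

20


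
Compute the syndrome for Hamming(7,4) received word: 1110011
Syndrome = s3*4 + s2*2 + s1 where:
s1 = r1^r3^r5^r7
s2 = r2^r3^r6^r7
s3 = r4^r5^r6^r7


s1=1, s2=0, s3=0

Syndrome = 1 (error at position 1)


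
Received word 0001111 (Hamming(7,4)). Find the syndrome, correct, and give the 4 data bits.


Syndrome = 0: no error detected

Data: 0111 (no errors)


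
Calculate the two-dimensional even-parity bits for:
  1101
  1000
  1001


Row parities: 110
Column parities: 1100

Row P: 110, Col P: 1100, Corner: 0


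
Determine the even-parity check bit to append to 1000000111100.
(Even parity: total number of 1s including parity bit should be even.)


Number of 1s in data: 5
Parity bit: 1

1


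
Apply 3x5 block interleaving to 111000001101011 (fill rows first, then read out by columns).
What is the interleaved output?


Matrix:
  11100
  00011
  01011
Read columns: 100101100011011

100101100011011


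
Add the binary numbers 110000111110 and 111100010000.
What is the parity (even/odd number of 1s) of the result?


110000111110 = 3134
111100010000 = 3856
Sum = 6990 = 1101101001110
1s count = 8

even parity (8 ones in 1101101001110)


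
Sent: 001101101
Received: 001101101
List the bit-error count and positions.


XOR: 000000000

0 errors (received matches sent)


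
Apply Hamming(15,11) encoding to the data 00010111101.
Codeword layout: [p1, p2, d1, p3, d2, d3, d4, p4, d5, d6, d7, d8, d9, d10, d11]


Parity bits: p1=0, p2=0, p3=0, p4=1

000000110111101


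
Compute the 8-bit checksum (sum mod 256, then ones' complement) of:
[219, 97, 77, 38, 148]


Sum = 579 mod 256 = 67
Complement = 188

188


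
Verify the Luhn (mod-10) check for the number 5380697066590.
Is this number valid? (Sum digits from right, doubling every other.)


Luhn sum = 64
64 mod 10 = 4

Invalid (Luhn sum mod 10 = 4)


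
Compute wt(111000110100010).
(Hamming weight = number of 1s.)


Counting 1s in 111000110100010

7


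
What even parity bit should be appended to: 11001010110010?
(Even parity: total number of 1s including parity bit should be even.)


Number of 1s in data: 7
Parity bit: 1

1


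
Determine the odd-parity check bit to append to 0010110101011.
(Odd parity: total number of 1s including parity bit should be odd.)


Number of 1s in data: 7
Parity bit: 0

0


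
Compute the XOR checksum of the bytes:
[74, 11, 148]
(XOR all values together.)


XOR chain: 74 ^ 11 ^ 148 = 213

213


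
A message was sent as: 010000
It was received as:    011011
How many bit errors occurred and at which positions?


XOR: 001011

3 error(s) at position(s): 2, 4, 5


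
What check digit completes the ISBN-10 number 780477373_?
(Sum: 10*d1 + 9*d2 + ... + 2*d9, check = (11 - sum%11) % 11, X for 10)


Weighted sum: 286
286 mod 11 = 0

Check digit: 0


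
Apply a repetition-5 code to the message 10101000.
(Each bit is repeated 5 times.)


Each bit -> 5 copies

1111100000111110000011111000000000000000


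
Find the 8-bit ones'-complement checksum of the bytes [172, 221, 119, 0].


Sum = 512 mod 256 = 0
Complement = 255

255


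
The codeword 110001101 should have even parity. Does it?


Number of 1s: 5

No, parity error (5 ones)


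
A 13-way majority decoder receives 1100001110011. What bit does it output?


Ones: 7 out of 13
Threshold: 7

1 (7/13 voted 1)


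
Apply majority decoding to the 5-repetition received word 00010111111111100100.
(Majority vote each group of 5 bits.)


Groups: 00010, 11111, 11111, 00100
Majority votes: 0110

0110


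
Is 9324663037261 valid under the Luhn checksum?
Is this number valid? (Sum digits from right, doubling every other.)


Luhn sum = 51
51 mod 10 = 1

Invalid (Luhn sum mod 10 = 1)


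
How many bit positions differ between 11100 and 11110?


XOR: 00010
Count of 1s: 1

1


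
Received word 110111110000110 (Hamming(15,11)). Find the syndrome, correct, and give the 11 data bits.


Syndrome = 8: error at position 8

Data: 01110000110 (corrected bit 8)


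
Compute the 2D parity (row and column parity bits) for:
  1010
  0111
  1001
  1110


Row parities: 0101
Column parities: 1010

Row P: 0101, Col P: 1010, Corner: 0


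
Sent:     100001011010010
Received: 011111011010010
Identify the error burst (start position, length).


XOR: 111110000000000

Burst at position 0, length 5


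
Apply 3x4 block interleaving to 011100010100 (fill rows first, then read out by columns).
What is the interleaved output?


Matrix:
  0111
  0001
  0100
Read columns: 000101100110

000101100110


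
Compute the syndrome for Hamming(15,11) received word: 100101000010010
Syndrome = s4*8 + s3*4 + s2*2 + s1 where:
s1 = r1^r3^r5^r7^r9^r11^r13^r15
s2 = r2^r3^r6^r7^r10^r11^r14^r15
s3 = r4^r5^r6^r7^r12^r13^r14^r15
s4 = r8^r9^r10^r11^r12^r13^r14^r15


s1=0, s2=1, s3=1, s4=0

Syndrome = 6 (error at position 6)


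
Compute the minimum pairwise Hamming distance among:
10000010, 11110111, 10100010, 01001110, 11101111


Comparing all pairs, minimum distance: 1
Can detect 0 errors, correct 0 errors

1


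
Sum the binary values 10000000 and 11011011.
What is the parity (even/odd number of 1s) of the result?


10000000 = 128
11011011 = 219
Sum = 347 = 101011011
1s count = 6

even parity (6 ones in 101011011)


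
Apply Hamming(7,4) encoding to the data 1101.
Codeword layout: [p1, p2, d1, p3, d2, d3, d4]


Parity bits: p1=1, p2=0, p3=0

1010101


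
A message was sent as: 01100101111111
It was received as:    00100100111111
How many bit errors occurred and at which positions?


XOR: 01000001000000

2 error(s) at position(s): 1, 7


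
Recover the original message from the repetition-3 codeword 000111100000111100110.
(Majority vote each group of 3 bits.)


Groups: 000, 111, 100, 000, 111, 100, 110
Majority votes: 0100101

0100101


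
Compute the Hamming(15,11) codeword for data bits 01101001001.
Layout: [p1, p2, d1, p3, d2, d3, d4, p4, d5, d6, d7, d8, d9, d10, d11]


Parity bits: p1=1, p2=0, p3=0, p4=1

100011011001001


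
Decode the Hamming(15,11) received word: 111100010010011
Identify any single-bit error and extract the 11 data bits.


Syndrome = 6: error at position 6

Data: 10100010011 (corrected bit 6)


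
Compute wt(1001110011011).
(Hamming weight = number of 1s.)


Counting 1s in 1001110011011

8


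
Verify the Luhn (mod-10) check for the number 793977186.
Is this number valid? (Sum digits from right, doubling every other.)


Luhn sum = 54
54 mod 10 = 4

Invalid (Luhn sum mod 10 = 4)


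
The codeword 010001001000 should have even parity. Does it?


Number of 1s: 3

No, parity error (3 ones)


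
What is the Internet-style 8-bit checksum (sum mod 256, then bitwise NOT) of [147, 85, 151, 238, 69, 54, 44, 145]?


Sum = 933 mod 256 = 165
Complement = 90

90


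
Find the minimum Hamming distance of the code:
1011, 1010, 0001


Comparing all pairs, minimum distance: 1
Can detect 0 errors, correct 0 errors

1


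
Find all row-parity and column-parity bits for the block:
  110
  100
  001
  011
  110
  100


Row parities: 011001
Column parities: 010

Row P: 011001, Col P: 010, Corner: 1


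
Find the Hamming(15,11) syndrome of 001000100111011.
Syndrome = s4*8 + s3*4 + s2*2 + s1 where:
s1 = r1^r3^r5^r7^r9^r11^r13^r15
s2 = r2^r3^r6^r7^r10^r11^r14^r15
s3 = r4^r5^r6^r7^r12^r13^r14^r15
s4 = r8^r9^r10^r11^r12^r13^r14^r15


s1=0, s2=0, s3=0, s4=1

Syndrome = 8 (error at position 8)


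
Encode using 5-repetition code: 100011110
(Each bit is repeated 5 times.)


Each bit -> 5 copies

111110000000000000001111111111111111111100000


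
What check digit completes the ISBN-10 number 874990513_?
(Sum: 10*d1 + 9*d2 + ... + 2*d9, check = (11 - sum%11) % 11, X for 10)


Weighted sum: 321
321 mod 11 = 2

Check digit: 9


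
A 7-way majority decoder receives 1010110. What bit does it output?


Ones: 4 out of 7
Threshold: 4

1 (4/7 voted 1)


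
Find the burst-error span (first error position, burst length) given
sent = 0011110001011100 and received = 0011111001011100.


XOR: 0000001000000000

Burst at position 6, length 1


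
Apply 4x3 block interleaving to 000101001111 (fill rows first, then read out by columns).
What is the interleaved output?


Matrix:
  000
  101
  001
  111
Read columns: 010100010111

010100010111


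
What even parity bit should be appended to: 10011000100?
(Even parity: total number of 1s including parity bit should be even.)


Number of 1s in data: 4
Parity bit: 0

0


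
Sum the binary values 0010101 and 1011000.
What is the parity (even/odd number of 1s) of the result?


0010101 = 21
1011000 = 88
Sum = 109 = 1101101
1s count = 5

odd parity (5 ones in 1101101)


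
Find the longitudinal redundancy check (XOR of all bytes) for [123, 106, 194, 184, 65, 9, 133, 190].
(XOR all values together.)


XOR chain: 123 ^ 106 ^ 194 ^ 184 ^ 65 ^ 9 ^ 133 ^ 190 = 24

24


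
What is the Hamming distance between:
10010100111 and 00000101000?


XOR: 10010001111
Count of 1s: 6

6


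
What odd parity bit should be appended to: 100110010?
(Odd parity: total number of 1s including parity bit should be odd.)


Number of 1s in data: 4
Parity bit: 1

1


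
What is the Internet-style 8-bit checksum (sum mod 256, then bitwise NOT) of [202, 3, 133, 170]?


Sum = 508 mod 256 = 252
Complement = 3

3


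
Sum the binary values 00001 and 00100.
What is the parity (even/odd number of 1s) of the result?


00001 = 1
00100 = 4
Sum = 5 = 101
1s count = 2

even parity (2 ones in 101)


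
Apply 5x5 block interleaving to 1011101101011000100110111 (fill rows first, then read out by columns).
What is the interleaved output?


Matrix:
  10111
  01101
  01100
  01001
  10111
Read columns: 1000101110111011000111011

1000101110111011000111011


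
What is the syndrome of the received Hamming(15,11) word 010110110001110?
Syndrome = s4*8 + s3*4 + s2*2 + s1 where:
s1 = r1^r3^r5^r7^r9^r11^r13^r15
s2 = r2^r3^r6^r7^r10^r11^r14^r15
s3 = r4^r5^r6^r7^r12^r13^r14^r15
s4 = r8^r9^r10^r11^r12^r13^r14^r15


s1=1, s2=1, s3=0, s4=0

Syndrome = 3 (error at position 3)


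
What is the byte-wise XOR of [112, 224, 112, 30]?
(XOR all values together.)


XOR chain: 112 ^ 224 ^ 112 ^ 30 = 254

254


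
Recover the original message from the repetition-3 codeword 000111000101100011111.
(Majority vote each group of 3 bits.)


Groups: 000, 111, 000, 101, 100, 011, 111
Majority votes: 0101011

0101011


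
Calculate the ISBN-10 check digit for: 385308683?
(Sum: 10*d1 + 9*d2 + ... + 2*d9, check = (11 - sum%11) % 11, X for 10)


Weighted sum: 257
257 mod 11 = 4

Check digit: 7


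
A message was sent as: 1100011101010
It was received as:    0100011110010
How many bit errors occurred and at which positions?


XOR: 1000000011000

3 error(s) at position(s): 0, 8, 9


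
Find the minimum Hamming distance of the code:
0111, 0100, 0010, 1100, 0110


Comparing all pairs, minimum distance: 1
Can detect 0 errors, correct 0 errors

1


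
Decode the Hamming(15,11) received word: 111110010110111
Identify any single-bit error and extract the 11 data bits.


Syndrome = 4: error at position 4

Data: 11000110111 (corrected bit 4)


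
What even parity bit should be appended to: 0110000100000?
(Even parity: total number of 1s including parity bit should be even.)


Number of 1s in data: 3
Parity bit: 1

1


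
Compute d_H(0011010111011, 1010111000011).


XOR: 1001101111000
Count of 1s: 7

7


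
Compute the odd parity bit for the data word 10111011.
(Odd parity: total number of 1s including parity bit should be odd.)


Number of 1s in data: 6
Parity bit: 1

1


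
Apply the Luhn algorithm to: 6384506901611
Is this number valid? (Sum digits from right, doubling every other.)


Luhn sum = 59
59 mod 10 = 9

Invalid (Luhn sum mod 10 = 9)


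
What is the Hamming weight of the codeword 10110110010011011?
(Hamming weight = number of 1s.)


Counting 1s in 10110110010011011

10


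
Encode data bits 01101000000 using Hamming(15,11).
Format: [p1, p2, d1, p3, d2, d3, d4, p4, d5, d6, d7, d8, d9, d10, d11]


Parity bits: p1=0, p2=1, p3=0, p4=1

010011011000000


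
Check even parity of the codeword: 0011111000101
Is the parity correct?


Number of 1s: 7

No, parity error (7 ones)


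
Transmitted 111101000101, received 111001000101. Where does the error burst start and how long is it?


XOR: 000100000000

Burst at position 3, length 1


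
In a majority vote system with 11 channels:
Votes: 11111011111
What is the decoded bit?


Ones: 10 out of 11
Threshold: 6

1 (10/11 voted 1)


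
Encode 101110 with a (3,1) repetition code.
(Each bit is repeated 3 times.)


Each bit -> 3 copies

111000111111111000


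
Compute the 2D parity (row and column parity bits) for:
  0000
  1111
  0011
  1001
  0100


Row parities: 00001
Column parities: 0001

Row P: 00001, Col P: 0001, Corner: 1


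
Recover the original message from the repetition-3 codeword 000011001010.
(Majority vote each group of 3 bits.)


Groups: 000, 011, 001, 010
Majority votes: 0100

0100


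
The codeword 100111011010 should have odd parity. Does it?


Number of 1s: 7

Yes, parity is correct (7 ones)


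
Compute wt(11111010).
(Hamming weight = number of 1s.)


Counting 1s in 11111010

6


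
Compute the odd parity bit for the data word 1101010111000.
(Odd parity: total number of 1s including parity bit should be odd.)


Number of 1s in data: 7
Parity bit: 0

0


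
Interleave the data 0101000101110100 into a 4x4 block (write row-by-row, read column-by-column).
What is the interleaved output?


Matrix:
  0101
  0001
  0111
  0100
Read columns: 0000101100101110

0000101100101110


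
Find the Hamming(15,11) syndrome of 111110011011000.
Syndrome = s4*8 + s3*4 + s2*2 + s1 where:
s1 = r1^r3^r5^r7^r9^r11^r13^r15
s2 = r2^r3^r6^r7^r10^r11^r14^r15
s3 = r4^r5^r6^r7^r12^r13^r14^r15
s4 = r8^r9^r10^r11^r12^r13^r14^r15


s1=1, s2=1, s3=1, s4=0

Syndrome = 7 (error at position 7)


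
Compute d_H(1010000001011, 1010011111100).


XOR: 0000011110111
Count of 1s: 7

7


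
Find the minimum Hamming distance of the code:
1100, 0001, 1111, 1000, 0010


Comparing all pairs, minimum distance: 1
Can detect 0 errors, correct 0 errors

1


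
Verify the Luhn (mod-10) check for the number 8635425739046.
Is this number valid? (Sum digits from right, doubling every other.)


Luhn sum = 59
59 mod 10 = 9

Invalid (Luhn sum mod 10 = 9)


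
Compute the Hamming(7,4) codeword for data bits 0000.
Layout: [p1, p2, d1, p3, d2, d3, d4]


Parity bits: p1=0, p2=0, p3=0

0000000


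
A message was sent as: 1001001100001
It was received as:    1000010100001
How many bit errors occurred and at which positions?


XOR: 0001011000000

3 error(s) at position(s): 3, 5, 6


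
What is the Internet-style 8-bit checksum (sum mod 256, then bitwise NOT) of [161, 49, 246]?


Sum = 456 mod 256 = 200
Complement = 55

55


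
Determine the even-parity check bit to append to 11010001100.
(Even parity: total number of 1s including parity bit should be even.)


Number of 1s in data: 5
Parity bit: 1

1


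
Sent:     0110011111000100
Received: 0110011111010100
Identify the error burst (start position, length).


XOR: 0000000000010000

Burst at position 11, length 1


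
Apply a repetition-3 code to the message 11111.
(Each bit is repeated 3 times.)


Each bit -> 3 copies

111111111111111


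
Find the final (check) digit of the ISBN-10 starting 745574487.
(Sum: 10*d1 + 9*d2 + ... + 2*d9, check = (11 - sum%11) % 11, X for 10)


Weighted sum: 297
297 mod 11 = 0

Check digit: 0


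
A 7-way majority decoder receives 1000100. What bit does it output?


Ones: 2 out of 7
Threshold: 4

0 (2/7 voted 1)


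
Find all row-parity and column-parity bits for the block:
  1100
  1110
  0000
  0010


Row parities: 0101
Column parities: 0000

Row P: 0101, Col P: 0000, Corner: 0


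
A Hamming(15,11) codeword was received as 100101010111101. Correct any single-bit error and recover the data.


Syndrome = 4: error at position 4

Data: 00100111101 (corrected bit 4)


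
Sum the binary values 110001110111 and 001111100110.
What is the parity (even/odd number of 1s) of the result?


110001110111 = 3191
001111100110 = 998
Sum = 4189 = 1000001011101
1s count = 6

even parity (6 ones in 1000001011101)


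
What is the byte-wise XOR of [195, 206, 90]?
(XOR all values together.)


XOR chain: 195 ^ 206 ^ 90 = 87

87


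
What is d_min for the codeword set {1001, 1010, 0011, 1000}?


Comparing all pairs, minimum distance: 1
Can detect 0 errors, correct 0 errors

1


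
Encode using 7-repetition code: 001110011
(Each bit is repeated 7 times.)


Each bit -> 7 copies

000000000000001111111111111111111110000000000000011111111111111


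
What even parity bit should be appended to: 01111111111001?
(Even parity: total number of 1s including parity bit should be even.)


Number of 1s in data: 11
Parity bit: 1

1


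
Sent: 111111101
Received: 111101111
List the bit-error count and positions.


XOR: 000010010

2 error(s) at position(s): 4, 7


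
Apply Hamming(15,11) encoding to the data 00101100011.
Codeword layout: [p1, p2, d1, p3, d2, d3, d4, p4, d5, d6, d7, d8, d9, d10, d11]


Parity bits: p1=0, p2=0, p3=1, p4=0

000101001100011


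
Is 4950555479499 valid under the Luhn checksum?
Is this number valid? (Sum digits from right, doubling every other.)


Luhn sum = 75
75 mod 10 = 5

Invalid (Luhn sum mod 10 = 5)


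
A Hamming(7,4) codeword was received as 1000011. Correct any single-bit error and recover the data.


Syndrome = 0: no error detected

Data: 0011 (no errors)


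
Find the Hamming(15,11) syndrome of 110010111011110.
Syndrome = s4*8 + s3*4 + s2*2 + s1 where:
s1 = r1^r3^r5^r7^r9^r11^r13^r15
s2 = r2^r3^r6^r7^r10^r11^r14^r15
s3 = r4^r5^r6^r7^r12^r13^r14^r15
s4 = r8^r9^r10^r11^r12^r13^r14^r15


s1=0, s2=0, s3=1, s4=0

Syndrome = 4 (error at position 4)


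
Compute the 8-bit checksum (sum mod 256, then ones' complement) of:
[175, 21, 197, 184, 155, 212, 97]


Sum = 1041 mod 256 = 17
Complement = 238

238


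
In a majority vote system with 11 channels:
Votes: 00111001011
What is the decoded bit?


Ones: 6 out of 11
Threshold: 6

1 (6/11 voted 1)


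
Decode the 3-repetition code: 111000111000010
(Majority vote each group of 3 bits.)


Groups: 111, 000, 111, 000, 010
Majority votes: 10100

10100


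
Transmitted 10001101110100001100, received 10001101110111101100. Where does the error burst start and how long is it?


XOR: 00000000000011100000

Burst at position 12, length 3


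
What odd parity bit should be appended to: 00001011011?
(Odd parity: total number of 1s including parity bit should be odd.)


Number of 1s in data: 5
Parity bit: 0

0


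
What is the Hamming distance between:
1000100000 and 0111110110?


XOR: 1111010110
Count of 1s: 7

7


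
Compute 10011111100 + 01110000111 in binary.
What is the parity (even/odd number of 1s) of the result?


10011111100 = 1276
01110000111 = 903
Sum = 2179 = 100010000011
1s count = 4

even parity (4 ones in 100010000011)


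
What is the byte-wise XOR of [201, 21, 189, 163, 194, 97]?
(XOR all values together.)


XOR chain: 201 ^ 21 ^ 189 ^ 163 ^ 194 ^ 97 = 97

97


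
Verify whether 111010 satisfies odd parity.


Number of 1s: 4

No, parity error (4 ones)


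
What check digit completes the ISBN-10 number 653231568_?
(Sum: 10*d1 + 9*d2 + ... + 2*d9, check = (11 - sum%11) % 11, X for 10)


Weighted sum: 220
220 mod 11 = 0

Check digit: 0


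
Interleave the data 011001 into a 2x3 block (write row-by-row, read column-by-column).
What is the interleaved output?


Matrix:
  011
  001
Read columns: 001011

001011


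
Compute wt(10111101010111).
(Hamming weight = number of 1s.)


Counting 1s in 10111101010111

10


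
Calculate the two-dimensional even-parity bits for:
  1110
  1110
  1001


Row parities: 110
Column parities: 1001

Row P: 110, Col P: 1001, Corner: 0


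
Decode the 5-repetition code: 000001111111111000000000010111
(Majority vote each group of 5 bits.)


Groups: 00000, 11111, 11111, 00000, 00000, 10111
Majority votes: 011001

011001


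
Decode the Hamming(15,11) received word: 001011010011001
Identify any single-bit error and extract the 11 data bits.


Syndrome = 0: no error detected

Data: 11100011001 (no errors)


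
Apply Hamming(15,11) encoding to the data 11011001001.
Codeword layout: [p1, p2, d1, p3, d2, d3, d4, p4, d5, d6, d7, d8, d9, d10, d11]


Parity bits: p1=1, p2=1, p3=0, p4=1

111010111001001


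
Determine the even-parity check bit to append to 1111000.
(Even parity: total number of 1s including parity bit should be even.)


Number of 1s in data: 4
Parity bit: 0

0


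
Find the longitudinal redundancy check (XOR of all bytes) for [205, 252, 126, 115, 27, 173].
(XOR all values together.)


XOR chain: 205 ^ 252 ^ 126 ^ 115 ^ 27 ^ 173 = 138

138


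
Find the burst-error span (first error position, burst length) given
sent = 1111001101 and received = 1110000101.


XOR: 0001001000

Burst at position 3, length 4


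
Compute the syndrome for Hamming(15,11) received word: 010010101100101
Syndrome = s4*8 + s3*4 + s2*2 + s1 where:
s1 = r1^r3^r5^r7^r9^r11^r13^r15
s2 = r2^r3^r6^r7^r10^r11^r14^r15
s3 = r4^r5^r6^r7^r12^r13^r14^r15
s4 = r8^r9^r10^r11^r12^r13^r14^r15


s1=1, s2=0, s3=0, s4=0

Syndrome = 1 (error at position 1)


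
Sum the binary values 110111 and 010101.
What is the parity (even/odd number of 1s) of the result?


110111 = 55
010101 = 21
Sum = 76 = 1001100
1s count = 3

odd parity (3 ones in 1001100)


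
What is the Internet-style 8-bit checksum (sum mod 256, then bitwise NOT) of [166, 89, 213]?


Sum = 468 mod 256 = 212
Complement = 43

43


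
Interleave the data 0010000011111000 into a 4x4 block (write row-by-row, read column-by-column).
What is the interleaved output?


Matrix:
  0010
  0000
  1111
  1000
Read columns: 0011001010100010

0011001010100010


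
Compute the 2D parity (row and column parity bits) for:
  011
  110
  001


Row parities: 001
Column parities: 100

Row P: 001, Col P: 100, Corner: 1


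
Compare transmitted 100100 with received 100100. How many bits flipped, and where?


XOR: 000000

0 errors (received matches sent)


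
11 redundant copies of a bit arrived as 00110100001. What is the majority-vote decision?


Ones: 4 out of 11
Threshold: 6

0 (4/11 voted 1)


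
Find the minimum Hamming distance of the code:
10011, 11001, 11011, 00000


Comparing all pairs, minimum distance: 1
Can detect 0 errors, correct 0 errors

1


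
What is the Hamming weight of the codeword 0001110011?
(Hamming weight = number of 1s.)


Counting 1s in 0001110011

5


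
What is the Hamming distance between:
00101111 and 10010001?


XOR: 10111110
Count of 1s: 6

6


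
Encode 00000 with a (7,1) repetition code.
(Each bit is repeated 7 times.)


Each bit -> 7 copies

00000000000000000000000000000000000


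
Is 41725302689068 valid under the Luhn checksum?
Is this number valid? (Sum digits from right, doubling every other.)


Luhn sum = 53
53 mod 10 = 3

Invalid (Luhn sum mod 10 = 3)


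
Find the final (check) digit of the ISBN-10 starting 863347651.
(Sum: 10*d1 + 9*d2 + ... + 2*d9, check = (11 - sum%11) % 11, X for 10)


Weighted sum: 279
279 mod 11 = 4

Check digit: 7


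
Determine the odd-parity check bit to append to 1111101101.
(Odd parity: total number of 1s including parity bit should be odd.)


Number of 1s in data: 8
Parity bit: 1

1


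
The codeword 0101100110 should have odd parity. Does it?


Number of 1s: 5

Yes, parity is correct (5 ones)


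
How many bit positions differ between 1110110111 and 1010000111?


XOR: 0100110000
Count of 1s: 3

3


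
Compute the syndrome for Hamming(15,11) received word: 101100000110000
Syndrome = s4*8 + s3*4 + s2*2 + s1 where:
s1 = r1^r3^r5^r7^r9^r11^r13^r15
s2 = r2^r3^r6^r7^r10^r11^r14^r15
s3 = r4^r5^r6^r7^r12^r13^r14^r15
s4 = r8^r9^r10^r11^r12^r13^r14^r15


s1=1, s2=1, s3=1, s4=0

Syndrome = 7 (error at position 7)


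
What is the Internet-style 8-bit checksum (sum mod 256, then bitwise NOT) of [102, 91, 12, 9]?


Sum = 214 mod 256 = 214
Complement = 41

41


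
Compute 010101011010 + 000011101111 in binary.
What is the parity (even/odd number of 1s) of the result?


010101011010 = 1370
000011101111 = 239
Sum = 1609 = 11001001001
1s count = 5

odd parity (5 ones in 11001001001)


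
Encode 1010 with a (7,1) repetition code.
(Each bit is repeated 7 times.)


Each bit -> 7 copies

1111111000000011111110000000


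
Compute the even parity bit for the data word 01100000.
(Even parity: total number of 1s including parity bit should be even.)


Number of 1s in data: 2
Parity bit: 0

0


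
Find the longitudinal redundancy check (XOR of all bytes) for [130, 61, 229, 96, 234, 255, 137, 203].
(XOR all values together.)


XOR chain: 130 ^ 61 ^ 229 ^ 96 ^ 234 ^ 255 ^ 137 ^ 203 = 109

109


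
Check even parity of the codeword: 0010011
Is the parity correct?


Number of 1s: 3

No, parity error (3 ones)


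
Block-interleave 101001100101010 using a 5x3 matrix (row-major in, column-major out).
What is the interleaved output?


Matrix:
  101
  001
  100
  101
  010
Read columns: 101100000111010

101100000111010


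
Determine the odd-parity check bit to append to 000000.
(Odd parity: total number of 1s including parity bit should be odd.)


Number of 1s in data: 0
Parity bit: 1

1


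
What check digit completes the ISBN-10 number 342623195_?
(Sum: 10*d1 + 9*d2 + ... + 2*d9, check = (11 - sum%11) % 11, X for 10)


Weighted sum: 192
192 mod 11 = 5

Check digit: 6


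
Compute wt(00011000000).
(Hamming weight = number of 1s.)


Counting 1s in 00011000000

2


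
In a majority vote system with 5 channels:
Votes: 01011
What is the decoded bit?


Ones: 3 out of 5
Threshold: 3

1 (3/5 voted 1)


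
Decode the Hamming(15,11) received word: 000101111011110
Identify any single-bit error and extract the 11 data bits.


Syndrome = 0: no error detected

Data: 00111011110 (no errors)


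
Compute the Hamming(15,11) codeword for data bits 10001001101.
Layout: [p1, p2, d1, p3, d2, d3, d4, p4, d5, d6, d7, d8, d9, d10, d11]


Parity bits: p1=0, p2=0, p3=1, p4=0

001100001001101


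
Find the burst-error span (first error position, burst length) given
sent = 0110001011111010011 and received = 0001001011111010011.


XOR: 0111000000000000000

Burst at position 1, length 3


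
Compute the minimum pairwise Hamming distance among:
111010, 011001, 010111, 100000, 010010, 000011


Comparing all pairs, minimum distance: 2
Can detect 1 errors, correct 0 errors

2


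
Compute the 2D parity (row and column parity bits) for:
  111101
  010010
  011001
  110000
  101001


Row parities: 10101
Column parities: 101111

Row P: 10101, Col P: 101111, Corner: 1


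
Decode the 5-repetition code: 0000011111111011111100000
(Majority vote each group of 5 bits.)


Groups: 00000, 11111, 11101, 11111, 00000
Majority votes: 01110

01110


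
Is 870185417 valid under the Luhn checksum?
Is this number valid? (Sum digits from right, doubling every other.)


Luhn sum = 37
37 mod 10 = 7

Invalid (Luhn sum mod 10 = 7)


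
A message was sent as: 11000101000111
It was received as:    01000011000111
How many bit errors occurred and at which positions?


XOR: 10000110000000

3 error(s) at position(s): 0, 5, 6


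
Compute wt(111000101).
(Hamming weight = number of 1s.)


Counting 1s in 111000101

5


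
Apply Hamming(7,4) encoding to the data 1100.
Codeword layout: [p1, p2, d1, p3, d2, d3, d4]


Parity bits: p1=0, p2=1, p3=1

0111100


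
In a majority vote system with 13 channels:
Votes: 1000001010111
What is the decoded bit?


Ones: 6 out of 13
Threshold: 7

0 (6/13 voted 1)


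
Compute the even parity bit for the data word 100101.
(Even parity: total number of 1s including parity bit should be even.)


Number of 1s in data: 3
Parity bit: 1

1


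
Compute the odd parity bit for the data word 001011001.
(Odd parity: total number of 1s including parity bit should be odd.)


Number of 1s in data: 4
Parity bit: 1

1


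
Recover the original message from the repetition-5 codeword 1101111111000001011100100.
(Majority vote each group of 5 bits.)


Groups: 11011, 11111, 00000, 10111, 00100
Majority votes: 11010

11010


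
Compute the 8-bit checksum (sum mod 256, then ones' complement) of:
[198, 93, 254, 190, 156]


Sum = 891 mod 256 = 123
Complement = 132

132


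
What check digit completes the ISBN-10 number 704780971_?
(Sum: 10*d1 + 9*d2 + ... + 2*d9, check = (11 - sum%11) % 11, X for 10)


Weighted sum: 258
258 mod 11 = 5

Check digit: 6


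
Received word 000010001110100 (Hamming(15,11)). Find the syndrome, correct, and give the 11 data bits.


Syndrome = 0: no error detected

Data: 01001110100 (no errors)


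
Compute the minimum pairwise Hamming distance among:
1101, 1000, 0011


Comparing all pairs, minimum distance: 2
Can detect 1 errors, correct 0 errors

2


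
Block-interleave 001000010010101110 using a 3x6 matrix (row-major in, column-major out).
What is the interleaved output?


Matrix:
  001000
  010010
  101110
Read columns: 001010101001011000

001010101001011000


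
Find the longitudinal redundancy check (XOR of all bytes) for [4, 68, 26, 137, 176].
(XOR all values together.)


XOR chain: 4 ^ 68 ^ 26 ^ 137 ^ 176 = 99

99


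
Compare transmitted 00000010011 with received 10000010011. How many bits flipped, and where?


XOR: 10000000000

1 error(s) at position(s): 0


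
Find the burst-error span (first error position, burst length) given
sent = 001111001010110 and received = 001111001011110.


XOR: 000000000001000

Burst at position 11, length 1


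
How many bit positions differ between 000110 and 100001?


XOR: 100111
Count of 1s: 4

4


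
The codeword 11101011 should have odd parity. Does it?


Number of 1s: 6

No, parity error (6 ones)


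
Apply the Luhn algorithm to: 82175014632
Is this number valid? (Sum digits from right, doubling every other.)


Luhn sum = 46
46 mod 10 = 6

Invalid (Luhn sum mod 10 = 6)


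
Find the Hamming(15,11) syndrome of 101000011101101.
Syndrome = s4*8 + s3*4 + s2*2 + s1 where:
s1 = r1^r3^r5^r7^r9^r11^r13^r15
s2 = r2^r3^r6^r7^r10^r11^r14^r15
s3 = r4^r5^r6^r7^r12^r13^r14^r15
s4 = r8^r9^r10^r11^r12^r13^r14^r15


s1=1, s2=1, s3=1, s4=0

Syndrome = 7 (error at position 7)


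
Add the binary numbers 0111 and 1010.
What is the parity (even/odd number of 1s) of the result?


0111 = 7
1010 = 10
Sum = 17 = 10001
1s count = 2

even parity (2 ones in 10001)


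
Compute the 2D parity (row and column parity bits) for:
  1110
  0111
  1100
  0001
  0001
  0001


Row parities: 110111
Column parities: 0100

Row P: 110111, Col P: 0100, Corner: 1


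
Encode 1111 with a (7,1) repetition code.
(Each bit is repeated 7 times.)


Each bit -> 7 copies

1111111111111111111111111111


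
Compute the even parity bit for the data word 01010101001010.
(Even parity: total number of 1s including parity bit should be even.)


Number of 1s in data: 6
Parity bit: 0

0


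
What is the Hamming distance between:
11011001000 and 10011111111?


XOR: 01000110111
Count of 1s: 6

6


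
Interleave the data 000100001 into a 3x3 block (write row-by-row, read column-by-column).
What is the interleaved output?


Matrix:
  000
  100
  001
Read columns: 010000001

010000001


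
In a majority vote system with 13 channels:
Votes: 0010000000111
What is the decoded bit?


Ones: 4 out of 13
Threshold: 7

0 (4/13 voted 1)


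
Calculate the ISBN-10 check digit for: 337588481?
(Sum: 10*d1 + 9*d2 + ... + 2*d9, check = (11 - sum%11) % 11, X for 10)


Weighted sum: 278
278 mod 11 = 3

Check digit: 8


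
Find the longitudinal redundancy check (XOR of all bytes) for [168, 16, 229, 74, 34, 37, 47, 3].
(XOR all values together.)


XOR chain: 168 ^ 16 ^ 229 ^ 74 ^ 34 ^ 37 ^ 47 ^ 3 = 60

60


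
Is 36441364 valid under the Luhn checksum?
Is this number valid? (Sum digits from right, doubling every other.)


Luhn sum = 36
36 mod 10 = 6

Invalid (Luhn sum mod 10 = 6)


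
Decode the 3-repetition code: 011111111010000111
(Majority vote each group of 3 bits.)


Groups: 011, 111, 111, 010, 000, 111
Majority votes: 111001

111001


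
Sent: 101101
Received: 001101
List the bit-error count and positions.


XOR: 100000

1 error(s) at position(s): 0


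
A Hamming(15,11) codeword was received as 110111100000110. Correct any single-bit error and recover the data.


Syndrome = 0: no error detected

Data: 01110000110 (no errors)


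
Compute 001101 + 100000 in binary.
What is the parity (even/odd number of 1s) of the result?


001101 = 13
100000 = 32
Sum = 45 = 101101
1s count = 4

even parity (4 ones in 101101)


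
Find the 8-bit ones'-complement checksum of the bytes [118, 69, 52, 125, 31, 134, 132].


Sum = 661 mod 256 = 149
Complement = 106

106


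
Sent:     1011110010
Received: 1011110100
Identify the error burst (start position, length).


XOR: 0000000110

Burst at position 7, length 2


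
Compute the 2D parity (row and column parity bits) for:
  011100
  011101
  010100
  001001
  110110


Row parities: 10000
Column parities: 101010

Row P: 10000, Col P: 101010, Corner: 1


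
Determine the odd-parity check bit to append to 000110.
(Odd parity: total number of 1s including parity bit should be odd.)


Number of 1s in data: 2
Parity bit: 1

1


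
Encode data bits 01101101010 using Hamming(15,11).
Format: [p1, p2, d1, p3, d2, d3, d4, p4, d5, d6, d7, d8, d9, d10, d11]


Parity bits: p1=0, p2=1, p3=0, p4=0

010011001101010


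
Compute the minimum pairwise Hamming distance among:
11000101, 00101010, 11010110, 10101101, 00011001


Comparing all pairs, minimum distance: 3
Can detect 2 errors, correct 1 errors

3


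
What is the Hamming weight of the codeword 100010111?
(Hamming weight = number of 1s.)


Counting 1s in 100010111

5


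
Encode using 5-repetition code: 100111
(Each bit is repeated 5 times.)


Each bit -> 5 copies

111110000000000111111111111111


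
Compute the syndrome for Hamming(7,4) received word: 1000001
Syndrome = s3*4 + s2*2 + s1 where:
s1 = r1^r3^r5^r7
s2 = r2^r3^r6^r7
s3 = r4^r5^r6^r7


s1=0, s2=1, s3=1

Syndrome = 6 (error at position 6)


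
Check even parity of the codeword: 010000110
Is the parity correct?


Number of 1s: 3

No, parity error (3 ones)


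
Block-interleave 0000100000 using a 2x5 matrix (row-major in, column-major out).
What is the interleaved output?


Matrix:
  00001
  00000
Read columns: 0000000010

0000000010


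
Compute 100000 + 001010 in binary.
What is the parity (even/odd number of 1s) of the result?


100000 = 32
001010 = 10
Sum = 42 = 101010
1s count = 3

odd parity (3 ones in 101010)


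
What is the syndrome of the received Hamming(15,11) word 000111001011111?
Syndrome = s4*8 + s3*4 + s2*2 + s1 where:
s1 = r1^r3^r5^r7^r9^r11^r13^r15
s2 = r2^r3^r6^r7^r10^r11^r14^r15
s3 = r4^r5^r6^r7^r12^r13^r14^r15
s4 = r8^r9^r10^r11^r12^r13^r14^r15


s1=1, s2=0, s3=1, s4=0

Syndrome = 5 (error at position 5)


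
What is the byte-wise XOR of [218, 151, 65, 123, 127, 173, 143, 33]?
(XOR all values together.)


XOR chain: 218 ^ 151 ^ 65 ^ 123 ^ 127 ^ 173 ^ 143 ^ 33 = 11

11


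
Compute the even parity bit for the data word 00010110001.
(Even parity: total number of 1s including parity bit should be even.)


Number of 1s in data: 4
Parity bit: 0

0


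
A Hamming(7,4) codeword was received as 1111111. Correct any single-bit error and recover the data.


Syndrome = 0: no error detected

Data: 1111 (no errors)


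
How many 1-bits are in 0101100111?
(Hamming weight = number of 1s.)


Counting 1s in 0101100111

6


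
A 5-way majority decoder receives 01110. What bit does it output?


Ones: 3 out of 5
Threshold: 3

1 (3/5 voted 1)


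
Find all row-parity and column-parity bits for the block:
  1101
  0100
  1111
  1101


Row parities: 1101
Column parities: 1011

Row P: 1101, Col P: 1011, Corner: 1


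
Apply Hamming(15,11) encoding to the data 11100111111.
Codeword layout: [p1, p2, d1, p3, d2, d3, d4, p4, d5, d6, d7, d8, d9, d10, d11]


Parity bits: p1=1, p2=0, p3=0, p4=0

101011000111111
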